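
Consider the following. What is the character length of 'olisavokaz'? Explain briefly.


Spell out 'olisavokaz' and number each letter: o(1), l(2), i(3), s(4), a(5), v(6), o(7), k(8), a(9), z(10). Total: 10 letters.

10


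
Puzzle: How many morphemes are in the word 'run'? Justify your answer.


Decomposition: run (free morpheme) = 1 morpheme(s)

1 morphemes


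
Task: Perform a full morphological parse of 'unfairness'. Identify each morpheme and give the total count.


Step 1: Identify prefix: 'un' (meaning: not/reverse)
Step 2: Identify root: 'fair'
Step 3: Identify suffix(es): 'ness'
Decomposition: un- (prefix: not/reverse) + fair (root) + -ness (suffix: state of)
Total morphemes: 3

3 morphemes (un- (prefix: not/reverse) + fair (root) + -ness (suffix: state of))


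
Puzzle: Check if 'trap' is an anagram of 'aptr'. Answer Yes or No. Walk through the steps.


Sorted letters of 'trap': 'aprt'
Sorted letters of 'aptr': 'aprt'
They match.

Yes


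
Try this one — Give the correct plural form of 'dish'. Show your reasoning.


Apply rule: Add -es (sibilant/fricative ending). 'dish' becomes 'dishes'.

dishes


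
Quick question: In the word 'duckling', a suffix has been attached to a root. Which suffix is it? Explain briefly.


The word 'duckling' = 'duck' (root) + '-ling' (suffix). The suffix is '-ling'.

ling


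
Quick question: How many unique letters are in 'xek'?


Unique letters in 'xek': {e, k, x} = 3 distinct letters.

3


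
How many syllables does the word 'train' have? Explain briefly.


Break 'train' into syllables: train -> train = 1 syllable

1 syllable


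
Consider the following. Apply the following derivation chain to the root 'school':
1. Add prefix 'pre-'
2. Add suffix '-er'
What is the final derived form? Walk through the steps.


Step 1: Add prefix 'pre-' to 'school' = 'preschool'
Step 2: Add suffix '-er' to 'preschool' = 'preschooler'

preschooler


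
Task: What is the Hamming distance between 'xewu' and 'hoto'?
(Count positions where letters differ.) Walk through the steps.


Alignment:
Position 1: 'x' vs 'h' = DIFFER
Position 2: 'e' vs 'o' = DIFFER
Position 3: 'w' vs 't' = DIFFER
Position 4: 'u' vs 'o' = DIFFER
Total differences: 4

4


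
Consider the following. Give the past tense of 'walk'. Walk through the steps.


Apply rule: Add -ed. 'walk' becomes 'walked'.

walked


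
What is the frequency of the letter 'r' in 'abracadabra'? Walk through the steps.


Letter 'r' in 'abracadabra': found at position(s) 3, 10 = 2 occurrence(s).

2


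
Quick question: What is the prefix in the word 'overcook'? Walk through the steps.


The word 'overcook' = 'over' (prefix) + 'cook' (root). The prefix is 'over'.

over


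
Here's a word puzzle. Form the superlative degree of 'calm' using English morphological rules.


Apply superlative formation (add -est): 'calm' -> 'calmest'.

calmest


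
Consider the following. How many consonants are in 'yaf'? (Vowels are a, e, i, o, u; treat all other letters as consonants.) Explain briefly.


Consonants in 'yaf': y, f = 2 consonants.

2


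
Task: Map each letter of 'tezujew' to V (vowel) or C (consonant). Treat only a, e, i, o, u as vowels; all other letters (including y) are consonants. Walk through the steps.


Letter mapping: t = C, e = V, z = C, u = V, j = C, e = V, w = C.

CVCVCVC


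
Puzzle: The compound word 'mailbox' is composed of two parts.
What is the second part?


Split 'mailbox' into 'mail' + 'box'. The second part is 'box'.

box


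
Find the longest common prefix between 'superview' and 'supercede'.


Compare from the start: 5 characters match: 'super'. Mismatch at position 6: 'v' vs 'c'.

super


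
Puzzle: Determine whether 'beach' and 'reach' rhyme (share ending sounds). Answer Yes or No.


Rime (stressed vowel + following sounds) of 'beach': -each = /iːtʃ/
Rime of 'reach': -each = /iːtʃ/
/iːtʃ/ and /iːtʃ/ are the same ending sound, so the words rhyme.

Yes


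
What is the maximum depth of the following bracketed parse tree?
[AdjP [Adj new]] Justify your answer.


Count bracket nesting levels:
'[' at pos 0: depth = 1
'[' at pos 6: depth = 2
Maximum depth reached: 2

2


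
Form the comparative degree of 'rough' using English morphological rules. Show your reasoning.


Apply comparative formation (add -er): 'rough' -> 'rougher'.

rougher


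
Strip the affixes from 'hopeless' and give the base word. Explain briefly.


Remove suffix '-less' from 'hopeless' to get root 'hope'.

hope


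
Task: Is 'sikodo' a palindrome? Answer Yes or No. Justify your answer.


Forward: 'sikodo'
Reversed: 'odokis'
They differ.

No


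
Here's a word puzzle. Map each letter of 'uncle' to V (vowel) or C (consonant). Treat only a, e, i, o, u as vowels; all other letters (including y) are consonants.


Letter mapping: u = V, n = C, c = C, l = C, e = V.

VCCCV


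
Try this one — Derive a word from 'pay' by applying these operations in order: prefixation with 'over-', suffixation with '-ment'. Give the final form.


Step 1: Add prefix 'over-' to 'pay' = 'overpay'
Step 2: Add suffix '-ment' to 'overpay' = 'overpayment'

overpayment


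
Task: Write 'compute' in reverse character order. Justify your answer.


Reverse 'compute' character by character: 'etupmoc'.

etupmoc


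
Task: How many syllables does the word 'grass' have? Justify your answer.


Break 'grass' into syllables: grass -> grass = 1 syllable

1 syllable


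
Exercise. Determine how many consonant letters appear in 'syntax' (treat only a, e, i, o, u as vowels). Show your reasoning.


Consonants in 'syntax': s, y, n, t, x = 5 consonants.

5


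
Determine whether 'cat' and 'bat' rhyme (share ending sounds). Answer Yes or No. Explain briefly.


Rime (stressed vowel + following sounds) of 'cat': -at = /æt/
Rime of 'bat': -at = /æt/
/æt/ and /æt/ are the same ending sound, so the words rhyme.

Yes


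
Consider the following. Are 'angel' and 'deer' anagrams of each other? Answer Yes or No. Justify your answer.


Sorted letters of 'angel': 'aegln'
Sorted letters of 'deer': 'deer'
They do not match.

No


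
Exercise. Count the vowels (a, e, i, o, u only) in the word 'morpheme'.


Vowels in 'morpheme': o, e, e = 3 vowels.

3


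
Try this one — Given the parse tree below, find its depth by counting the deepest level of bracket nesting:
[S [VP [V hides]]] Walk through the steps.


Count bracket nesting levels:
'[' at pos 0: depth = 1
'[' at pos 3: depth = 2
'[' at pos 7: depth = 3
Maximum depth reached: 3

3


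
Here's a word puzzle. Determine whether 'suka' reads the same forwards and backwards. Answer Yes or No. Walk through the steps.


Forward: 'suka'
Reversed: 'akus'
They differ.

No


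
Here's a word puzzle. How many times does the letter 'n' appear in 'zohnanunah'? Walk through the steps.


Letter 'n' in 'zohnanunah': found at position(s) 4, 6, 8 = 3 occurrence(s).

3


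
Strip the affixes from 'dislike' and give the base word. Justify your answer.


Remove prefix 'dis' from 'dislike' to get root 'like'.

like


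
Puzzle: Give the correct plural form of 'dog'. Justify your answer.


Apply rule: Add -s. 'dog' becomes 'dogs'.

dogs


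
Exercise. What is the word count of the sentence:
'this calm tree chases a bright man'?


Split into words: this | calm | tree | chases | a | bright | man = 7 words.

7


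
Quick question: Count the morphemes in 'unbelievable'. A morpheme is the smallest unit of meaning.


Decomposition: un- (prefix) + believe (root) + -able (suffix) = 3 morpheme(s)

3 morphemes


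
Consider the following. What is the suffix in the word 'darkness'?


The word 'darkness' = 'dark' (root) + '-ness' (suffix). The suffix is '-ness'.

ness


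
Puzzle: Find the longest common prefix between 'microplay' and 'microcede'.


Compare from the start: 5 characters match: 'micro'. Mismatch at position 6: 'p' vs 'c'.

micro


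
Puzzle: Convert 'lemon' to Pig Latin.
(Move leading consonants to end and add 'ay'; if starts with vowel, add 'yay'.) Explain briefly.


'lemon': move consonant cluster 'l' to end and add 'ay': 'emonlay'.

emonlay


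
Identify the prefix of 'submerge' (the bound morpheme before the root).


The word 'submerge' = 'sub' (prefix) + 'merge' (root). The prefix is 'sub'.

sub


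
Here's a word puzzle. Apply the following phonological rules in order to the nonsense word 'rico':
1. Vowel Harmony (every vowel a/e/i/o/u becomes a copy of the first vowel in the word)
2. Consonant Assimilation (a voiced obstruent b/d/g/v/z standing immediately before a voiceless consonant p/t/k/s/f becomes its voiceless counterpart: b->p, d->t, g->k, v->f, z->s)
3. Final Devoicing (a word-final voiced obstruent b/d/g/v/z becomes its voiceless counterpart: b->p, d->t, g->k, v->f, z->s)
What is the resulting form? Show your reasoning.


Starting form: 'rico'
Rule 1: Vowel Harmony: all vowels become 'i' (matching first vowel). 'rico' -> 'rici'
Rule 2: Consonant Assimilation: no voiced obstruent (b/d/g/v/z) stands immediately before a voiceless consonant (p/t/k/s/f). No change.
Rule 3: Final Devoicing: the word ends in the vowel 'i', not a consonant. No change.
Final form: 'rici'

rici


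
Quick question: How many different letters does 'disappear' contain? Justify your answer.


Unique letters in 'disappear': {a, d, e, i, p, r, s} = 7 distinct letters.

7


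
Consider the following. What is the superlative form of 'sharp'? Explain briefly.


Apply superlative formation (add -est): 'sharp' -> 'sharpest'.

sharpest


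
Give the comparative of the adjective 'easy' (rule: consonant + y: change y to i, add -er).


Apply comparative formation (consonant + y: change y to i, add -er): 'easy' -> 'easier'.

easier


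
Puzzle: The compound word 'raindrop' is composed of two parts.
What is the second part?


Split 'raindrop' into 'rain' + 'drop'. The second part is 'drop'.

drop


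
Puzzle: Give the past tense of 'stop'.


Apply rule: Double final consonant and add -ed. 'stop' becomes 'stopped'.

stopped


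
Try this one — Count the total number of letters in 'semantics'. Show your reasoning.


Spell out 'semantics' and number each letter: s(1), e(2), m(3), a(4), n(5), t(6), i(7), c(8), s(9). Total: 9 letters.

9


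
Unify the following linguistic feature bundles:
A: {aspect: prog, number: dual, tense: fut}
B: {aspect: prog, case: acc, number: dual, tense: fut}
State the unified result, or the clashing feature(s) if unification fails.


Compare features:
aspect: A=prog vs B=prog -> unified: prog
case: A=_ vs B=acc -> unified: acc
number: A=dual vs B=dual -> unified: dual
tense: A=fut vs B=fut -> unified: fut
No clashes found.

Unified: {aspect: prog, case: acc, number: dual, tense: fut}


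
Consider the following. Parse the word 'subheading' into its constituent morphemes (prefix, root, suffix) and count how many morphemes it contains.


Step 1: Identify prefix: 'sub' (meaning: below)
Step 2: Identify root: 'head'
Step 3: Identify suffix(es): 'ing'
Decomposition: sub- (prefix: below) + head (root) + -ing (suffix: ongoing/result)
Total morphemes: 3

3 morphemes (sub- (prefix: below) + head (root) + -ing (suffix: ongoing/result))


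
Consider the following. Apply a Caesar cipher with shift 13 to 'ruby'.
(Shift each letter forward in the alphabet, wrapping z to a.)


Shift each letter by 13: r -> e, u -> h, b -> o, y -> l. Result: 'ehol'.

ehol


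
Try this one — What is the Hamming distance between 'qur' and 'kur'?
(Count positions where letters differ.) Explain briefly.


Alignment:
Position 1: 'q' vs 'k' = DIFFER
Position 2: 'u' vs 'u' = match
Position 3: 'r' vs 'r' = match
Total differences: 1

1


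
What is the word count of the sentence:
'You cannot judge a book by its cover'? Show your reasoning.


Split into words: You | cannot | judge | a | book | by | its | cover = 8 words.

8


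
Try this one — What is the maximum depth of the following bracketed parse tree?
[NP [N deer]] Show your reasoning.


Count bracket nesting levels:
'[' at pos 0: depth = 1
'[' at pos 4: depth = 2
Maximum depth reached: 2

2


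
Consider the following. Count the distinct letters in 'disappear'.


Unique letters in 'disappear': {a, d, e, i, p, r, s} = 7 distinct letters.

7


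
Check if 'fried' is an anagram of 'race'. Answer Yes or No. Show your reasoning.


Sorted letters of 'fried': 'defir'
Sorted letters of 'race': 'acer'
They do not match.

No


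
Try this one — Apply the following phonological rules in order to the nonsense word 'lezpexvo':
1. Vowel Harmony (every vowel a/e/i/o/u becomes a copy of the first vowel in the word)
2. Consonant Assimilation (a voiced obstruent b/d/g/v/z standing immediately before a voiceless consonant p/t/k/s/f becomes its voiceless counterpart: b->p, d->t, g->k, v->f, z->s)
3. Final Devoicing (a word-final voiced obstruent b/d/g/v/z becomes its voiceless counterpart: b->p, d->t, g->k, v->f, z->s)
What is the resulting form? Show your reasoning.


Starting form: 'lezpexvo'
Rule 1: Vowel Harmony: all vowels become 'e' (matching first vowel). 'lezpexvo' -> 'lezpexve'
Rule 2: Consonant Assimilation: voiced obstruent before voiceless consonant becomes voiceless ('zp' -> 'sp'). 'lezpexve' -> 'lespexve'
Rule 3: Final Devoicing: the word ends in the vowel 'e', not a consonant. No change.
Final form: 'lespexve'

lespexve


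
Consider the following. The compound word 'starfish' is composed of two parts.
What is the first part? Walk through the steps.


Split 'starfish' into 'star' + 'fish'. The first part is 'star'.

star


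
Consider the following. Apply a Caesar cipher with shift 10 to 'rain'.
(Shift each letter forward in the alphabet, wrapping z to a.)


Shift each letter by 10: r -> b, a -> k, i -> s, n -> x. Result: 'bksx'.

bksx


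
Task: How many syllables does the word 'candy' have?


Break 'candy' into syllables: can-dy -> can | dy = 2 syllables

2 syllables


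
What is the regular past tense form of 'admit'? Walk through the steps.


Apply rule: Double final consonant and add -ed. 'admit' becomes 'admitted'.

admitted


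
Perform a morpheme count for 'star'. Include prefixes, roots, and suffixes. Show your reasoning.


Decomposition: star (free morpheme) = 1 morpheme(s)

1 morphemes


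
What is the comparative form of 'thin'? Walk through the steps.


Apply comparative formation (double final consonant, add -er): 'thin' -> 'thinner'.

thinner


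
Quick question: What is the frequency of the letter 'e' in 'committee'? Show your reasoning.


Letter 'e' in 'committee': found at position(s) 8, 9 = 2 occurrence(s).

2


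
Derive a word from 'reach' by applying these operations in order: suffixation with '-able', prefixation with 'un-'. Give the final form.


Step 1: Add suffix '-able' to 'reach' = 'reachable'
Step 2: Add prefix 'un-' to 'reachable' = 'unreachable'

unreachable


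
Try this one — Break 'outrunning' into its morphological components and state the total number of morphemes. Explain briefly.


Step 1: Identify prefix: 'out' (meaning: surpass)
Step 2: Identify root: 'run'
Step 3: Identify suffix(es): 'ing'
Decomposition: out- (prefix: surpass) + run (root) + -ing (suffix: ongoing action)
Total morphemes: 3

3 morphemes (out- (prefix: surpass) + run (root) + -ing (suffix: ongoing action))


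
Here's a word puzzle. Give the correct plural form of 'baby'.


Apply rule: Change -y to -ies (consonant + y). 'baby' becomes 'babies'.

babies


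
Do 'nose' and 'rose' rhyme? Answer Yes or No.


Rime (stressed vowel + following sounds) of 'nose': -ose = /oʊz/
Rime of 'rose': -ose = /oʊz/
/oʊz/ and /oʊz/ are the same ending sound, so the words rhyme.

Yes


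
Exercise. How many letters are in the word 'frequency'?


Spell out 'frequency' and number each letter: f(1), r(2), e(3), q(4), u(5), e(6), n(7), c(8), y(9). Total: 9 letters.

9


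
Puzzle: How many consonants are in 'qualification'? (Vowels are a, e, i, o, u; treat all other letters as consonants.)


Consonants in 'qualification': q, l, f, c, t, n = 6 consonants.

6


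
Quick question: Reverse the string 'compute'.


Reverse 'compute' character by character: 'etupmoc'.

etupmoc


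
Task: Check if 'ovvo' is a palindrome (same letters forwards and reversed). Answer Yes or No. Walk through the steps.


Forward: 'ovvo'
Reversed: 'ovvo'
They are identical.

Yes


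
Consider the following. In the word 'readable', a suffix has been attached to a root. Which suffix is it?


The word 'readable' = 'read' (root) + '-able' (suffix). The suffix is '-able'.

able


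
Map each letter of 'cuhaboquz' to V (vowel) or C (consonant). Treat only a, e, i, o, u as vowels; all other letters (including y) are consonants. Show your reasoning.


Letter mapping: c = C, u = V, h = C, a = V, b = C, o = V, q = C, u = V, z = C.

CVCVCVCVC


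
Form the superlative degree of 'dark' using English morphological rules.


Apply superlative formation (add -est): 'dark' -> 'darkest'.

darkest


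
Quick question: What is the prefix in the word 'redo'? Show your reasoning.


The word 'redo' = 're' (prefix) + 'do' (root). The prefix is 're'.

re


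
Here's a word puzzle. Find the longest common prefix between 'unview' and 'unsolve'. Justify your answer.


Compare from the start: 2 characters match: 'un'. Mismatch at position 3: 'v' vs 's'.

un


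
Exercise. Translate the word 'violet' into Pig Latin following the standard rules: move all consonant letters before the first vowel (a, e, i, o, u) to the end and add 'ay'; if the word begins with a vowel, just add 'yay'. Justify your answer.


'violet': move consonant cluster 'v' to end and add 'ay': 'ioletvay'.

ioletvay


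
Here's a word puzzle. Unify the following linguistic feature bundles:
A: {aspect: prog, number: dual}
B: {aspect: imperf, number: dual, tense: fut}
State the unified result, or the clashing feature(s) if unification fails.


Compare features:
aspect: A=prog vs B=imperf -> CLASH
number: A=dual vs B=dual -> unified: dual
tense: A=_ vs B=fut -> unified: fut
Clash detected on feature 'aspect' (prog vs imperf); unification fails.

CLASH on 'aspect' (prog vs imperf)


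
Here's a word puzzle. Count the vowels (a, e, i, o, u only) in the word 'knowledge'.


Vowels in 'knowledge': o, e, e = 3 vowels.

3


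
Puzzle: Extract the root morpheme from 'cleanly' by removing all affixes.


Remove suffix '-ly' from 'cleanly' to get root 'clean'.

clean


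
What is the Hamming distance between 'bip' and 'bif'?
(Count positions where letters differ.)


Alignment:
Position 1: 'b' vs 'b' = match
Position 2: 'i' vs 'i' = match
Position 3: 'p' vs 'f' = DIFFER
Total differences: 1

1


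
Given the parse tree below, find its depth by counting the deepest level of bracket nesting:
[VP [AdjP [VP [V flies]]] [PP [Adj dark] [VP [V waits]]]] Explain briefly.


Count bracket nesting levels:
'[' at pos 0: depth = 1
'[' at pos 4: depth = 2
'[' at pos 10: depth = 3
'[' at pos 14: depth = 4
'[' at pos 26: depth = 2
'[' at pos 30: depth = 3
'[' at pos 41: depth = 3
'[' at pos 45: depth = 4
Maximum depth reached: 4

4


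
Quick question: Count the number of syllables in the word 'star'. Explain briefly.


Break 'star' into syllables: star -> star = 1 syllable

1 syllable


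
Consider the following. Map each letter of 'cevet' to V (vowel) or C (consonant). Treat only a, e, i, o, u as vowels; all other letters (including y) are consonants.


Letter mapping: c = C, e = V, v = C, e = V, t = C.

CVCVC


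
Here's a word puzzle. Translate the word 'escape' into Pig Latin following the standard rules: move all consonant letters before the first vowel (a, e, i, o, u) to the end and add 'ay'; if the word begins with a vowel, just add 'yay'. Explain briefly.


'escape' starts with a vowel, so add 'yay': 'escapeyay'.

escapeyay


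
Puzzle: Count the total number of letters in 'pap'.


Spell out 'pap' and number each letter: p(1), a(2), p(3). Total: 3 letters.

3


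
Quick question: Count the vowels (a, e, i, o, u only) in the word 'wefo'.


Vowels in 'wefo': e, o = 2 vowels.

2


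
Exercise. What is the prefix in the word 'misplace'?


The word 'misplace' = 'mis' (prefix) + 'place' (root). The prefix is 'mis'.

mis


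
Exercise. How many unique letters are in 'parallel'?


Unique letters in 'parallel': {a, e, l, p, r} = 5 distinct letters.

5


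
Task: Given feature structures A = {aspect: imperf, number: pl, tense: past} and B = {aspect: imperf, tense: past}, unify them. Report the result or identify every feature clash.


Compare features:
aspect: A=imperf vs B=imperf -> unified: imperf
number: A=pl vs B=_ -> unified: pl
tense: A=past vs B=past -> unified: past
No clashes found.

Unified: {aspect: imperf, number: pl, tense: past}


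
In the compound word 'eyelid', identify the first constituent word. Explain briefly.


Split 'eyelid' into 'eye' + 'lid'. The first part is 'eye'.

eye


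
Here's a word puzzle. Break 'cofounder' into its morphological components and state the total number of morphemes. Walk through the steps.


Step 1: Identify prefix: 'co' (meaning: together)
Step 2: Identify root: 'found'
Step 3: Identify suffix(es): 'er'
Decomposition: co- (prefix: together) + found (root) + -er (suffix: one who)
Total morphemes: 3

3 morphemes (co- (prefix: together) + found (root) + -er (suffix: one who))


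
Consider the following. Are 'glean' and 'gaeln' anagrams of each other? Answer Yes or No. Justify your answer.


Sorted letters of 'glean': 'aegln'
Sorted letters of 'gaeln': 'aegln'
They match.

Yes


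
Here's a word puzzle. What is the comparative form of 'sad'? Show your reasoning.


Apply comparative formation (double final consonant, add -er): 'sad' -> 'sadder'.

sadder


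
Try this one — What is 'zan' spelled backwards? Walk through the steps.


Reverse 'zan' character by character: 'naz'.

naz


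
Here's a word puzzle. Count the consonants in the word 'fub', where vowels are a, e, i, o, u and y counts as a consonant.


Consonants in 'fub': f, b = 2 consonants.

2


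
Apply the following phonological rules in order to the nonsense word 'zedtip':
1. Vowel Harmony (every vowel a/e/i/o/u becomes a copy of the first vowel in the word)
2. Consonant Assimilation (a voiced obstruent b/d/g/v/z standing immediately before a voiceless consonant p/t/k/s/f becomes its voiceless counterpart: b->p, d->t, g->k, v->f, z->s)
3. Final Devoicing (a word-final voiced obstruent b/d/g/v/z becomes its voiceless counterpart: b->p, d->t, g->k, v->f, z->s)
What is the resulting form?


Starting form: 'zedtip'
Rule 1: Vowel Harmony: all vowels become 'e' (matching first vowel). 'zedtip' -> 'zedtep'
Rule 2: Consonant Assimilation: voiced obstruent before voiceless consonant becomes voiceless ('dt' -> 'tt'). 'zedtep' -> 'zettep'
Rule 3: Final Devoicing: final consonant 'p' is not one of the voiced obstruents b/d/g/v/z. No change.
Final form: 'zettep'

zettep


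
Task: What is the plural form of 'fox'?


Apply rule: Add -es (sibilant/fricative ending). 'fox' becomes 'foxes'.

foxes


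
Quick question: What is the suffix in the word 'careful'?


The word 'careful' = 'care' (root) + '-ful' (suffix). The suffix is '-ful'.

ful


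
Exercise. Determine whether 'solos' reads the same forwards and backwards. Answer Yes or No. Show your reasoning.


Forward: 'solos'
Reversed: 'solos'
They are identical.

Yes


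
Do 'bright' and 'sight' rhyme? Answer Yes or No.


Rime (stressed vowel + following sounds) of 'bright': -ight = /aɪt/
Rime of 'sight': -ight = /aɪt/
/aɪt/ and /aɪt/ are the same ending sound, so the words rhyme.

Yes


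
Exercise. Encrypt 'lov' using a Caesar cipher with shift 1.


Shift each letter by 1: l -> m, o -> p, v -> w. Result: 'mpw'.

mpw


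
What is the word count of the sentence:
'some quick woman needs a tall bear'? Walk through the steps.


Split into words: some | quick | woman | needs | a | tall | bear = 7 words.

7


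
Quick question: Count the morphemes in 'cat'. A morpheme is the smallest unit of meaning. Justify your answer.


Decomposition: cat (free morpheme) = 1 morpheme(s)

1 morphemes


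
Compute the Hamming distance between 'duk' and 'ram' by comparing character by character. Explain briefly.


Alignment:
Position 1: 'd' vs 'r' = DIFFER
Position 2: 'u' vs 'a' = DIFFER
Position 3: 'k' vs 'm' = DIFFER
Total differences: 3

3


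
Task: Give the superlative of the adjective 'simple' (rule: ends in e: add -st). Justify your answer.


Apply superlative formation (ends in e: add -st): 'simple' -> 'simplest'.

simplest


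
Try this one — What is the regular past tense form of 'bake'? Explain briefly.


Apply rule: Add -d (word ends in -e). 'bake' becomes 'baked'.

baked


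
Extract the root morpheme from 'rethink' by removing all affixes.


Remove prefix 're' from 'rethink' to get root 'think'.

think


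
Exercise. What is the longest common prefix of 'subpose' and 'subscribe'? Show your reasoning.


Compare from the start: 3 characters match: 'sub'. Mismatch at position 4: 'p' vs 's'.

sub


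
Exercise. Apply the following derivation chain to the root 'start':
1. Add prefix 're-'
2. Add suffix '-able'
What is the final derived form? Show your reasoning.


Step 1: Add prefix 're-' to 'start' = 'restart'
Step 2: Add suffix '-able' to 'restart' = 'restartable'

restartable


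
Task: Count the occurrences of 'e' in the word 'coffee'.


Letter 'e' in 'coffee': found at position(s) 5, 6 = 2 occurrence(s).

2


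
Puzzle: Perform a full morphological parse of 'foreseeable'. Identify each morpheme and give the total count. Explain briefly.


Step 1: Identify prefix: 'fore' (meaning: before/front)
Step 2: Identify root: 'see'
Step 3: Identify suffix(es): 'able'
Decomposition: fore- (prefix: before/front) + see (root) + -able (suffix: capable of)
Total morphemes: 3

3 morphemes (fore- (prefix: before/front) + see (root) + -able (suffix: capable of))


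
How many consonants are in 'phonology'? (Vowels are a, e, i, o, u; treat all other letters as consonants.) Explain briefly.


Consonants in 'phonology': p, h, n, l, g, y = 6 consonants.

6


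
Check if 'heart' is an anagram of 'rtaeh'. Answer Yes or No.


Sorted letters of 'heart': 'aehrt'
Sorted letters of 'rtaeh': 'aehrt'
They match.

Yes


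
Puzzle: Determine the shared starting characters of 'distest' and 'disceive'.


Compare from the start: 3 characters match: 'dis'. Mismatch at position 4: 't' vs 'c'.

dis


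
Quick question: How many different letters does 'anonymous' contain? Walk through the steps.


Unique letters in 'anonymous': {a, m, n, o, s, u, y} = 7 distinct letters.

7


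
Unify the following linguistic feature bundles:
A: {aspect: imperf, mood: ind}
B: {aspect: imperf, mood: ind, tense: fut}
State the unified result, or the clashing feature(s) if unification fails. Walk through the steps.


Compare features:
aspect: A=imperf vs B=imperf -> unified: imperf
mood: A=ind vs B=ind -> unified: ind
tense: A=_ vs B=fut -> unified: fut
No clashes found.

Unified: {aspect: imperf, mood: ind, tense: fut}


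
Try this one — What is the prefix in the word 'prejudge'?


The word 'prejudge' = 'pre' (prefix) + 'judge' (root). The prefix is 'pre'.

pre


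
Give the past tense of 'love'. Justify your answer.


Apply rule: Add -d (word ends in -e). 'love' becomes 'loved'.

loved


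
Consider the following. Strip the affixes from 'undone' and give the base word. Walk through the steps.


Remove prefix 'un' from 'undone' to get root 'done'.

done


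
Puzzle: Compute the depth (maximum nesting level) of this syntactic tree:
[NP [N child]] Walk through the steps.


Count bracket nesting levels:
'[' at pos 0: depth = 1
'[' at pos 4: depth = 2
Maximum depth reached: 2

2


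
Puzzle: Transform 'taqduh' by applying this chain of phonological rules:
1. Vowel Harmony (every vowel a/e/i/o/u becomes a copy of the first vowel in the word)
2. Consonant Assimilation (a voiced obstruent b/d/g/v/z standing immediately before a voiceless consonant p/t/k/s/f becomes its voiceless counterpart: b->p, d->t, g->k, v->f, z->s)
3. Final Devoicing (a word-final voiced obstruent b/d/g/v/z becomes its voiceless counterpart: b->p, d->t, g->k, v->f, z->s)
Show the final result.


Starting form: 'taqduh'
Rule 1: Vowel Harmony: all vowels become 'a' (matching first vowel). 'taqduh' -> 'taqdah'
Rule 2: Consonant Assimilation: no voiced obstruent (b/d/g/v/z) stands immediately before a voiceless consonant (p/t/k/s/f). No change.
Rule 3: Final Devoicing: final consonant 'h' is not one of the voiced obstruents b/d/g/v/z. No change.
Final form: 'taqdah'

taqdah


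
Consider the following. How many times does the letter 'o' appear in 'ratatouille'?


Letter 'o' in 'ratatouille': found at position(s) 6 = 1 occurrence(s).

1


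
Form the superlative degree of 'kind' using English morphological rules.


Apply superlative formation (add -est): 'kind' -> 'kindest'.

kindest


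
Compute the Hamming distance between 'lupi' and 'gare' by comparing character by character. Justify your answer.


Alignment:
Position 1: 'l' vs 'g' = DIFFER
Position 2: 'u' vs 'a' = DIFFER
Position 3: 'p' vs 'r' = DIFFER
Position 4: 'i' vs 'e' = DIFFER
Total differences: 4

4


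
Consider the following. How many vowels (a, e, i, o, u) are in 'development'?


Vowels in 'development': e, e, o, e = 4 vowels.

4


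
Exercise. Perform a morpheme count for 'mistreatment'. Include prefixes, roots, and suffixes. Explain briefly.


Decomposition: mis- (prefix) + treat (root) + -ment (suffix) = 3 morpheme(s)

3 morphemes


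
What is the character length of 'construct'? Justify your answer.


Spell out 'construct' and number each letter: c(1), o(2), n(3), s(4), t(5), r(6), u(7), c(8), t(9). Total: 9 letters.

9


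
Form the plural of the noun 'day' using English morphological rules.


Apply rule: Add -s. 'day' becomes 'days'.

days


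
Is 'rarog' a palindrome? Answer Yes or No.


Forward: 'rarog'
Reversed: 'gorar'
They differ.

No


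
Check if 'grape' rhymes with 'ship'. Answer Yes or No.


Rime (stressed vowel + following sounds) of 'grape': -ape = /eɪp/
Rime of 'ship': -ip = /ɪp/
/eɪp/ and /ɪp/ are different ending sounds, so the words do not rhyme.

No


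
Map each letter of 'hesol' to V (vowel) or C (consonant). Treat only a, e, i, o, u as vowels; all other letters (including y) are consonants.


Letter mapping: h = C, e = V, s = C, o = V, l = C.

CVCVC


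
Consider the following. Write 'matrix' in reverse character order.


Reverse 'matrix' character by character: 'xirtam'.

xirtam


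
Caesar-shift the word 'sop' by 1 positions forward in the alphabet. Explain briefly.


Shift each letter by 1: s -> t, o -> p, p -> q. Result: 'tpq'.

tpq


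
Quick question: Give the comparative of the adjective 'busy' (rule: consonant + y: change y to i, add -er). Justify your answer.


Apply comparative formation (consonant + y: change y to i, add -er): 'busy' -> 'busier'.

busier


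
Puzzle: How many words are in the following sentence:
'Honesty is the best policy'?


Split into words: Honesty | is | the | best | policy = 5 words.

5


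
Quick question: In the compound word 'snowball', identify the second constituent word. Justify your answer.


Split 'snowball' into 'snow' + 'ball'. The second part is 'ball'.

ball


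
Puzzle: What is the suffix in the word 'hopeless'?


The word 'hopeless' = 'hope' (root) + '-less' (suffix). The suffix is '-less'.

less


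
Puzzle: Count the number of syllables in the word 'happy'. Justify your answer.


Break 'happy' into syllables: hap-py -> hap | py = 2 syllables

2 syllables


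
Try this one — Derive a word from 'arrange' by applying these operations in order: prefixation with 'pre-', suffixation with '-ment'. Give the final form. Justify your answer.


Step 1: Add prefix 'pre-' to 'arrange' = 'prearrange'
Step 2: Add suffix '-ment' to 'prearrange' = 'prearrangement'

prearrangement


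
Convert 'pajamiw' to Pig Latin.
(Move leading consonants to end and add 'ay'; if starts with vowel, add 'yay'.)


'pajamiw': move consonant cluster 'p' to end and add 'ay': 'ajamiwpay'.

ajamiwpay


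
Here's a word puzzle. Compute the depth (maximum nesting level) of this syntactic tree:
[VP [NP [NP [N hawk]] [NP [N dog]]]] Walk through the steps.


Count bracket nesting levels:
'[' at pos 0: depth = 1
'[' at pos 4: depth = 2
'[' at pos 8: depth = 3
'[' at pos 12: depth = 4
'[' at pos 22: depth = 3
'[' at pos 26: depth = 4
Maximum depth reached: 4

4


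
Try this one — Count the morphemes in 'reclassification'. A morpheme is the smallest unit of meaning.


Decomposition: re- (prefix) + class (root) + -ify (suffix) + -ation (suffix) = 4 morpheme(s)

4 morphemes


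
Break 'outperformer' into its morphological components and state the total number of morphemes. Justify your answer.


Step 1: Identify prefix: 'out' (meaning: surpass)
Step 2: Identify root: 'perform'
Step 3: Identify suffix(es): 'er'
Decomposition: out- (prefix: surpass) + perform (root) + -er (suffix: one who)
Total morphemes: 3

3 morphemes (out- (prefix: surpass) + perform (root) + -er (suffix: one who))


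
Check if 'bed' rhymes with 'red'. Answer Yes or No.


Rime (stressed vowel + following sounds) of 'bed': -ed = /ɛd/
Rime of 'red': -ed = /ɛd/
/ɛd/ and /ɛd/ are the same ending sound, so the words rhyme.

Yes


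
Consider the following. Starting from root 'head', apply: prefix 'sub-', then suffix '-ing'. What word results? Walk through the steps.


Step 1: Add prefix 'sub-' to 'head' = 'subhead'
Step 2: Add suffix '-ing' to 'subhead' = 'subheading'

subheading


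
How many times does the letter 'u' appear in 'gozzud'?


Letter 'u' in 'gozzud': found at position(s) 5 = 1 occurrence(s).

1


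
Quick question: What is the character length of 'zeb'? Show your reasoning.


Spell out 'zeb' and number each letter: z(1), e(2), b(3). Total: 3 letters.

3


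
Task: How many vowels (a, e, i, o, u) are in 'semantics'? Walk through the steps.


Vowels in 'semantics': e, a, i = 3 vowels.

3


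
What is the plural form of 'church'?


Apply rule: Add -es (sibilant/fricative ending). 'church' becomes 'churches'.

churches


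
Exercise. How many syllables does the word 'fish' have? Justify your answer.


Break 'fish' into syllables: fish -> fish = 1 syllable

1 syllable


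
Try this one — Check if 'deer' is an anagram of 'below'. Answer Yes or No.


Sorted letters of 'deer': 'deer'
Sorted letters of 'below': 'below'
They do not match.

No


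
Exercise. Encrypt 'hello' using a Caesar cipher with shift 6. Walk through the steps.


Shift each letter by 6: h -> n, e -> k, l -> r, l -> r, o -> u. Result: 'nkrru'.

nkrru


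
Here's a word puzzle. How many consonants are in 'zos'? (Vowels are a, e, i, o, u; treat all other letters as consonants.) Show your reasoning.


Consonants in 'zos': z, s = 2 consonants.

2


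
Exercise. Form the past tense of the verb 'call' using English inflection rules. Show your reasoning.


Apply rule: Add -ed. 'call' becomes 'called'.

called


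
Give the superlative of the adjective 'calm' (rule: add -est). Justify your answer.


Apply superlative formation (add -est): 'calm' -> 'calmest'.

calmest


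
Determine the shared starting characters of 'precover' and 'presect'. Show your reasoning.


Compare from the start: 3 characters match: 'pre'. Mismatch at position 4: 'c' vs 's'.

pre


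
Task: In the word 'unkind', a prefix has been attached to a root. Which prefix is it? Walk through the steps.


The word 'unkind' = 'un' (prefix) + 'kind' (root). The prefix is 'un'.

un


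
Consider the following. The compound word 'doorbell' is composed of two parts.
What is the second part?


Split 'doorbell' into 'door' + 'bell'. The second part is 'bell'.

bell


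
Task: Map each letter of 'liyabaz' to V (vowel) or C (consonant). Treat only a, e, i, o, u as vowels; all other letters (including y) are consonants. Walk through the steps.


Letter mapping: l = C, i = V, y = C, a = V, b = C, a = V, z = C.

CVCVCVC


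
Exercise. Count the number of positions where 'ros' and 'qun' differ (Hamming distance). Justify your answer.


Alignment:
Position 1: 'r' vs 'q' = DIFFER
Position 2: 'o' vs 'u' = DIFFER
Position 3: 's' vs 'n' = DIFFER
Total differences: 3

3


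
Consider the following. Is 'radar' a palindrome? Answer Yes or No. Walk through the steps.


Forward: 'radar'
Reversed: 'radar'
They are identical.

Yes


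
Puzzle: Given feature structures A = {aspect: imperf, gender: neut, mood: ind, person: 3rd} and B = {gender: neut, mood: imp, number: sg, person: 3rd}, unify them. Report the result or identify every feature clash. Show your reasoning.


Compare features:
aspect: A=imperf vs B=_ -> unified: imperf
gender: A=neut vs B=neut -> unified: neut
mood: A=ind vs B=imp -> CLASH
number: A=_ vs B=sg -> unified: sg
person: A=3rd vs B=3rd -> unified: 3rd
Clash detected on feature 'mood' (ind vs imp); unification fails.

CLASH on 'mood' (ind vs imp)


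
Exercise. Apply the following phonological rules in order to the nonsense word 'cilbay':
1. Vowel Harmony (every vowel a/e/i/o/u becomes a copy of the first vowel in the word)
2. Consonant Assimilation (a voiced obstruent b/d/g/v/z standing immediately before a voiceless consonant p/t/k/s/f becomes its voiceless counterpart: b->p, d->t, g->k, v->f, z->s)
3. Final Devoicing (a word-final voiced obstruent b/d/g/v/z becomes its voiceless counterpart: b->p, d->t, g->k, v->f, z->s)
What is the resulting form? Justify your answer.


Starting form: 'cilbay'
Rule 1: Vowel Harmony: all vowels become 'i' (matching first vowel). 'cilbay' -> 'cilbiy'
Rule 2: Consonant Assimilation: no voiced obstruent (b/d/g/v/z) stands immediately before a voiceless consonant (p/t/k/s/f). No change.
Rule 3: Final Devoicing: final consonant 'y' is not one of the voiced obstruents b/d/g/v/z. No change.
Final form: 'cilbiy'

cilbiy


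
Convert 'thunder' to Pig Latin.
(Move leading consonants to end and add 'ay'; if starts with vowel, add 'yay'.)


'thunder': move consonant cluster 'th' to end and add 'ay': 'underthay'.

underthay


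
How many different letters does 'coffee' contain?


Unique letters in 'coffee': {c, e, f, o} = 4 distinct letters.

4


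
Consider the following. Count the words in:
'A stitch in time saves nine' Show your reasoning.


Split into words: A | stitch | in | time | saves | nine = 6 words.

6


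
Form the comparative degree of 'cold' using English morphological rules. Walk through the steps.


Apply comparative formation (add -er): 'cold' -> 'colder'.

colder


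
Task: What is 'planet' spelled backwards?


Reverse 'planet' character by character: 'tenalp'.

tenalp


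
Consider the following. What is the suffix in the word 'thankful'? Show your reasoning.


The word 'thankful' = 'thank' (root) + '-ful' (suffix). The suffix is '-ful'.

ful


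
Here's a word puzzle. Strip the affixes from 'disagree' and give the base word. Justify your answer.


Remove prefix 'dis' from 'disagree' to get root 'agree'.

agree
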